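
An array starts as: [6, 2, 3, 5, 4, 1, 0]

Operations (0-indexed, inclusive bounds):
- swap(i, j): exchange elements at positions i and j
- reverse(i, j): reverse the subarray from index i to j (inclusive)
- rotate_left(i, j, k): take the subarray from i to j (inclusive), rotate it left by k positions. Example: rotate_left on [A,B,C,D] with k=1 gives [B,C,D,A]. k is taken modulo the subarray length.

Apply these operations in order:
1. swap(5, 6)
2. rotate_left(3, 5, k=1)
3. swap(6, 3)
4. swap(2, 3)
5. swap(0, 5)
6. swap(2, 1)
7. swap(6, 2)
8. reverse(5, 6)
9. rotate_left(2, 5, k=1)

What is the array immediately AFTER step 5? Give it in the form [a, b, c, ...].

After 1 (swap(5, 6)): [6, 2, 3, 5, 4, 0, 1]
After 2 (rotate_left(3, 5, k=1)): [6, 2, 3, 4, 0, 5, 1]
After 3 (swap(6, 3)): [6, 2, 3, 1, 0, 5, 4]
After 4 (swap(2, 3)): [6, 2, 1, 3, 0, 5, 4]
After 5 (swap(0, 5)): [5, 2, 1, 3, 0, 6, 4]

Answer: [5, 2, 1, 3, 0, 6, 4]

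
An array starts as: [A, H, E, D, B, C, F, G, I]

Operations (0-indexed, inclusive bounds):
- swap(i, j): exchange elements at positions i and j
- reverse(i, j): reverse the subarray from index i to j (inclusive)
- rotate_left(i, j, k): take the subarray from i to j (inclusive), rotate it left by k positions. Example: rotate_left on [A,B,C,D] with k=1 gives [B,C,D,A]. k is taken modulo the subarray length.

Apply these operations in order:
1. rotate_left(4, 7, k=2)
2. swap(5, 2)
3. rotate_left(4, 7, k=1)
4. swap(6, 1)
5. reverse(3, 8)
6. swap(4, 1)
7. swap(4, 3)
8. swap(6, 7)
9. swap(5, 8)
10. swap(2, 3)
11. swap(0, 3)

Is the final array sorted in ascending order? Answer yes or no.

Answer: no

Derivation:
After 1 (rotate_left(4, 7, k=2)): [A, H, E, D, F, G, B, C, I]
After 2 (swap(5, 2)): [A, H, G, D, F, E, B, C, I]
After 3 (rotate_left(4, 7, k=1)): [A, H, G, D, E, B, C, F, I]
After 4 (swap(6, 1)): [A, C, G, D, E, B, H, F, I]
After 5 (reverse(3, 8)): [A, C, G, I, F, H, B, E, D]
After 6 (swap(4, 1)): [A, F, G, I, C, H, B, E, D]
After 7 (swap(4, 3)): [A, F, G, C, I, H, B, E, D]
After 8 (swap(6, 7)): [A, F, G, C, I, H, E, B, D]
After 9 (swap(5, 8)): [A, F, G, C, I, D, E, B, H]
After 10 (swap(2, 3)): [A, F, C, G, I, D, E, B, H]
After 11 (swap(0, 3)): [G, F, C, A, I, D, E, B, H]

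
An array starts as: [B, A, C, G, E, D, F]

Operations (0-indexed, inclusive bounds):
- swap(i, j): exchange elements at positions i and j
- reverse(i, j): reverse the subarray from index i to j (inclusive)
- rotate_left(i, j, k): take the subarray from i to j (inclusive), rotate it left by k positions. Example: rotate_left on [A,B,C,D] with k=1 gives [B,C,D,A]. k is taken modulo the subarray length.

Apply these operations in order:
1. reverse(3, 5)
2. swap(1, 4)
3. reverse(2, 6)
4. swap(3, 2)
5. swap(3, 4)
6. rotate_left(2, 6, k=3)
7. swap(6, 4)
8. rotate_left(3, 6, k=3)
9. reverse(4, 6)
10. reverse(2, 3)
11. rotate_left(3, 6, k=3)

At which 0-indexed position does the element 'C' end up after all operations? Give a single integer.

Answer: 3

Derivation:
After 1 (reverse(3, 5)): [B, A, C, D, E, G, F]
After 2 (swap(1, 4)): [B, E, C, D, A, G, F]
After 3 (reverse(2, 6)): [B, E, F, G, A, D, C]
After 4 (swap(3, 2)): [B, E, G, F, A, D, C]
After 5 (swap(3, 4)): [B, E, G, A, F, D, C]
After 6 (rotate_left(2, 6, k=3)): [B, E, D, C, G, A, F]
After 7 (swap(6, 4)): [B, E, D, C, F, A, G]
After 8 (rotate_left(3, 6, k=3)): [B, E, D, G, C, F, A]
After 9 (reverse(4, 6)): [B, E, D, G, A, F, C]
After 10 (reverse(2, 3)): [B, E, G, D, A, F, C]
After 11 (rotate_left(3, 6, k=3)): [B, E, G, C, D, A, F]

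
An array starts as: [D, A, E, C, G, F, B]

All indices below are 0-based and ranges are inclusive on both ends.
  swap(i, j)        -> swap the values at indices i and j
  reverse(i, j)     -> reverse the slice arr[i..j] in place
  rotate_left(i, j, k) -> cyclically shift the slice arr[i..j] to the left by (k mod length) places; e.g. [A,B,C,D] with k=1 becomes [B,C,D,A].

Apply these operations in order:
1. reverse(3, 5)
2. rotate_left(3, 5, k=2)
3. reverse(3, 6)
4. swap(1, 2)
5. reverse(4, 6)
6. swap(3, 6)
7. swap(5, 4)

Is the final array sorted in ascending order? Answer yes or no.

Answer: no

Derivation:
After 1 (reverse(3, 5)): [D, A, E, F, G, C, B]
After 2 (rotate_left(3, 5, k=2)): [D, A, E, C, F, G, B]
After 3 (reverse(3, 6)): [D, A, E, B, G, F, C]
After 4 (swap(1, 2)): [D, E, A, B, G, F, C]
After 5 (reverse(4, 6)): [D, E, A, B, C, F, G]
After 6 (swap(3, 6)): [D, E, A, G, C, F, B]
After 7 (swap(5, 4)): [D, E, A, G, F, C, B]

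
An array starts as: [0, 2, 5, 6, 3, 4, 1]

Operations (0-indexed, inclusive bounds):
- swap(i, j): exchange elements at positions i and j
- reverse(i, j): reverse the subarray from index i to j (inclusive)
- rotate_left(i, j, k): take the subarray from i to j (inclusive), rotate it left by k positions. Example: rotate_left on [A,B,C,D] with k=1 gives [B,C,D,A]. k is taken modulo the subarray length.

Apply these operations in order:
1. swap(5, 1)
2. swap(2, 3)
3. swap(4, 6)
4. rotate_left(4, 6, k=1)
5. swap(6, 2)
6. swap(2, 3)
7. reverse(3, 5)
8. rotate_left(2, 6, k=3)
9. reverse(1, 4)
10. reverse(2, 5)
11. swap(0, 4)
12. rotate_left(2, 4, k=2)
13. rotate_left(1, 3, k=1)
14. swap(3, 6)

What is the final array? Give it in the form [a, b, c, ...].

After 1 (swap(5, 1)): [0, 4, 5, 6, 3, 2, 1]
After 2 (swap(2, 3)): [0, 4, 6, 5, 3, 2, 1]
After 3 (swap(4, 6)): [0, 4, 6, 5, 1, 2, 3]
After 4 (rotate_left(4, 6, k=1)): [0, 4, 6, 5, 2, 3, 1]
After 5 (swap(6, 2)): [0, 4, 1, 5, 2, 3, 6]
After 6 (swap(2, 3)): [0, 4, 5, 1, 2, 3, 6]
After 7 (reverse(3, 5)): [0, 4, 5, 3, 2, 1, 6]
After 8 (rotate_left(2, 6, k=3)): [0, 4, 1, 6, 5, 3, 2]
After 9 (reverse(1, 4)): [0, 5, 6, 1, 4, 3, 2]
After 10 (reverse(2, 5)): [0, 5, 3, 4, 1, 6, 2]
After 11 (swap(0, 4)): [1, 5, 3, 4, 0, 6, 2]
After 12 (rotate_left(2, 4, k=2)): [1, 5, 0, 3, 4, 6, 2]
After 13 (rotate_left(1, 3, k=1)): [1, 0, 3, 5, 4, 6, 2]
After 14 (swap(3, 6)): [1, 0, 3, 2, 4, 6, 5]

Answer: [1, 0, 3, 2, 4, 6, 5]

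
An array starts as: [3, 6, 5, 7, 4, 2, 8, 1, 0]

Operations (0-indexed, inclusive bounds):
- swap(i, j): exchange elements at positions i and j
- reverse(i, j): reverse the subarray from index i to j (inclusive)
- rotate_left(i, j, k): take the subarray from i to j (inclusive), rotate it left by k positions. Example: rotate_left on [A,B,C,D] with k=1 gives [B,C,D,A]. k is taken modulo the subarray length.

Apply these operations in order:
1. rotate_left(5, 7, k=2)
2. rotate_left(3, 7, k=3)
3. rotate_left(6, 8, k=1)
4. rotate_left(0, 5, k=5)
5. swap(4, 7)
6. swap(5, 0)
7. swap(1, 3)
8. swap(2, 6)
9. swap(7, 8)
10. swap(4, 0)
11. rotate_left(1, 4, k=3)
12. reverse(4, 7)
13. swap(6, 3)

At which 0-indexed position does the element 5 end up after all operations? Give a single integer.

Answer: 2

Derivation:
After 1 (rotate_left(5, 7, k=2)): [3, 6, 5, 7, 4, 1, 2, 8, 0]
After 2 (rotate_left(3, 7, k=3)): [3, 6, 5, 2, 8, 7, 4, 1, 0]
After 3 (rotate_left(6, 8, k=1)): [3, 6, 5, 2, 8, 7, 1, 0, 4]
After 4 (rotate_left(0, 5, k=5)): [7, 3, 6, 5, 2, 8, 1, 0, 4]
After 5 (swap(4, 7)): [7, 3, 6, 5, 0, 8, 1, 2, 4]
After 6 (swap(5, 0)): [8, 3, 6, 5, 0, 7, 1, 2, 4]
After 7 (swap(1, 3)): [8, 5, 6, 3, 0, 7, 1, 2, 4]
After 8 (swap(2, 6)): [8, 5, 1, 3, 0, 7, 6, 2, 4]
After 9 (swap(7, 8)): [8, 5, 1, 3, 0, 7, 6, 4, 2]
After 10 (swap(4, 0)): [0, 5, 1, 3, 8, 7, 6, 4, 2]
After 11 (rotate_left(1, 4, k=3)): [0, 8, 5, 1, 3, 7, 6, 4, 2]
After 12 (reverse(4, 7)): [0, 8, 5, 1, 4, 6, 7, 3, 2]
After 13 (swap(6, 3)): [0, 8, 5, 7, 4, 6, 1, 3, 2]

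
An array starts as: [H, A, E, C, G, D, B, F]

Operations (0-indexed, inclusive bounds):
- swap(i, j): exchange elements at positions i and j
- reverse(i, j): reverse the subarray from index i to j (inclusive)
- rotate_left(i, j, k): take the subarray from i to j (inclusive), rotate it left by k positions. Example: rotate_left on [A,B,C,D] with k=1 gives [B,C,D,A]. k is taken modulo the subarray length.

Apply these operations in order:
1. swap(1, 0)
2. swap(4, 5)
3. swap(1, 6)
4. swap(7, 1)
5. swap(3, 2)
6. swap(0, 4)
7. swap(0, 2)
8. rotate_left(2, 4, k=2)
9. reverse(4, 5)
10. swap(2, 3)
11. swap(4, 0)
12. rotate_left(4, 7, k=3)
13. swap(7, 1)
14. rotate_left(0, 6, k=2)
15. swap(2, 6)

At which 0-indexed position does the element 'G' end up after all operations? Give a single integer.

After 1 (swap(1, 0)): [A, H, E, C, G, D, B, F]
After 2 (swap(4, 5)): [A, H, E, C, D, G, B, F]
After 3 (swap(1, 6)): [A, B, E, C, D, G, H, F]
After 4 (swap(7, 1)): [A, F, E, C, D, G, H, B]
After 5 (swap(3, 2)): [A, F, C, E, D, G, H, B]
After 6 (swap(0, 4)): [D, F, C, E, A, G, H, B]
After 7 (swap(0, 2)): [C, F, D, E, A, G, H, B]
After 8 (rotate_left(2, 4, k=2)): [C, F, A, D, E, G, H, B]
After 9 (reverse(4, 5)): [C, F, A, D, G, E, H, B]
After 10 (swap(2, 3)): [C, F, D, A, G, E, H, B]
After 11 (swap(4, 0)): [G, F, D, A, C, E, H, B]
After 12 (rotate_left(4, 7, k=3)): [G, F, D, A, B, C, E, H]
After 13 (swap(7, 1)): [G, H, D, A, B, C, E, F]
After 14 (rotate_left(0, 6, k=2)): [D, A, B, C, E, G, H, F]
After 15 (swap(2, 6)): [D, A, H, C, E, G, B, F]

Answer: 5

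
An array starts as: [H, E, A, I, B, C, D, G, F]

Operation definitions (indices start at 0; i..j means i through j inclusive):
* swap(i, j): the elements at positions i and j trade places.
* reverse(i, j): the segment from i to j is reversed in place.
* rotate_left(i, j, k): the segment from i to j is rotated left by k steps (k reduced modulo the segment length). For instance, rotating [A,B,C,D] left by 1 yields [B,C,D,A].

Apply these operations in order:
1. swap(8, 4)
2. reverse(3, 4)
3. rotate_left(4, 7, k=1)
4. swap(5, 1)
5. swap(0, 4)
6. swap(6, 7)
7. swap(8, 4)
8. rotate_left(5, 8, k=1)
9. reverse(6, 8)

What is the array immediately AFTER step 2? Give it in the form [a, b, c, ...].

After 1 (swap(8, 4)): [H, E, A, I, F, C, D, G, B]
After 2 (reverse(3, 4)): [H, E, A, F, I, C, D, G, B]

Answer: [H, E, A, F, I, C, D, G, B]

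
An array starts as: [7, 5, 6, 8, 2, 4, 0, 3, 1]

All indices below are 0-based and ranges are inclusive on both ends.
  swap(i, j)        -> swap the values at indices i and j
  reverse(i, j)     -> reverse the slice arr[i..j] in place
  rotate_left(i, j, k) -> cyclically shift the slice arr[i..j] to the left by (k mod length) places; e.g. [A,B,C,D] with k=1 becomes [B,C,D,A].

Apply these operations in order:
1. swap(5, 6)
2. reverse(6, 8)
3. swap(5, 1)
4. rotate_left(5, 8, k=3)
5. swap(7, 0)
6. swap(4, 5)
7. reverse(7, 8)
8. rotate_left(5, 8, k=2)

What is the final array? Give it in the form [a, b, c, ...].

Answer: [1, 0, 6, 8, 4, 3, 7, 2, 5]

Derivation:
After 1 (swap(5, 6)): [7, 5, 6, 8, 2, 0, 4, 3, 1]
After 2 (reverse(6, 8)): [7, 5, 6, 8, 2, 0, 1, 3, 4]
After 3 (swap(5, 1)): [7, 0, 6, 8, 2, 5, 1, 3, 4]
After 4 (rotate_left(5, 8, k=3)): [7, 0, 6, 8, 2, 4, 5, 1, 3]
After 5 (swap(7, 0)): [1, 0, 6, 8, 2, 4, 5, 7, 3]
After 6 (swap(4, 5)): [1, 0, 6, 8, 4, 2, 5, 7, 3]
After 7 (reverse(7, 8)): [1, 0, 6, 8, 4, 2, 5, 3, 7]
After 8 (rotate_left(5, 8, k=2)): [1, 0, 6, 8, 4, 3, 7, 2, 5]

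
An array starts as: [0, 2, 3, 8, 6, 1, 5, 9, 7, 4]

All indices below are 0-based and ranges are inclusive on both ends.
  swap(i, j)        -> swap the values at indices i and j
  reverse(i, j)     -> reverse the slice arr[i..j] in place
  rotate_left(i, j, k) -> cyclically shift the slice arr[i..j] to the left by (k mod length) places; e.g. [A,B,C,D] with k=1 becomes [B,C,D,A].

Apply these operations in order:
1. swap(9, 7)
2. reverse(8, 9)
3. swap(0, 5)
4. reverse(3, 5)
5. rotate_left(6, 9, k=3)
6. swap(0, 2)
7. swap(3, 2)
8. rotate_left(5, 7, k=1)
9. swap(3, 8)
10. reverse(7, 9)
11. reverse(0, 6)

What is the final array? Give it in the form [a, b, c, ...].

Answer: [5, 7, 6, 4, 0, 2, 3, 9, 1, 8]

Derivation:
After 1 (swap(9, 7)): [0, 2, 3, 8, 6, 1, 5, 4, 7, 9]
After 2 (reverse(8, 9)): [0, 2, 3, 8, 6, 1, 5, 4, 9, 7]
After 3 (swap(0, 5)): [1, 2, 3, 8, 6, 0, 5, 4, 9, 7]
After 4 (reverse(3, 5)): [1, 2, 3, 0, 6, 8, 5, 4, 9, 7]
After 5 (rotate_left(6, 9, k=3)): [1, 2, 3, 0, 6, 8, 7, 5, 4, 9]
After 6 (swap(0, 2)): [3, 2, 1, 0, 6, 8, 7, 5, 4, 9]
After 7 (swap(3, 2)): [3, 2, 0, 1, 6, 8, 7, 5, 4, 9]
After 8 (rotate_left(5, 7, k=1)): [3, 2, 0, 1, 6, 7, 5, 8, 4, 9]
After 9 (swap(3, 8)): [3, 2, 0, 4, 6, 7, 5, 8, 1, 9]
After 10 (reverse(7, 9)): [3, 2, 0, 4, 6, 7, 5, 9, 1, 8]
After 11 (reverse(0, 6)): [5, 7, 6, 4, 0, 2, 3, 9, 1, 8]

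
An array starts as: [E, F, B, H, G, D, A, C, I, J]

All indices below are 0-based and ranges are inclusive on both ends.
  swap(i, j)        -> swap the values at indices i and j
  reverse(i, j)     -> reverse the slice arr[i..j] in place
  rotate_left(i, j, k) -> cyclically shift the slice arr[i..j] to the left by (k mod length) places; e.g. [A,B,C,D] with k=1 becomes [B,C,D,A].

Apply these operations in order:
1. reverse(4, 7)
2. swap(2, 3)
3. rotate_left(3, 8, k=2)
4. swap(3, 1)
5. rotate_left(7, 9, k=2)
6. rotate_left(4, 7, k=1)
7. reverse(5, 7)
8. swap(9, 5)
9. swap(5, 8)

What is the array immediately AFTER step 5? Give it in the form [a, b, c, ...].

Answer: [E, A, H, F, D, G, I, J, B, C]

Derivation:
After 1 (reverse(4, 7)): [E, F, B, H, C, A, D, G, I, J]
After 2 (swap(2, 3)): [E, F, H, B, C, A, D, G, I, J]
After 3 (rotate_left(3, 8, k=2)): [E, F, H, A, D, G, I, B, C, J]
After 4 (swap(3, 1)): [E, A, H, F, D, G, I, B, C, J]
After 5 (rotate_left(7, 9, k=2)): [E, A, H, F, D, G, I, J, B, C]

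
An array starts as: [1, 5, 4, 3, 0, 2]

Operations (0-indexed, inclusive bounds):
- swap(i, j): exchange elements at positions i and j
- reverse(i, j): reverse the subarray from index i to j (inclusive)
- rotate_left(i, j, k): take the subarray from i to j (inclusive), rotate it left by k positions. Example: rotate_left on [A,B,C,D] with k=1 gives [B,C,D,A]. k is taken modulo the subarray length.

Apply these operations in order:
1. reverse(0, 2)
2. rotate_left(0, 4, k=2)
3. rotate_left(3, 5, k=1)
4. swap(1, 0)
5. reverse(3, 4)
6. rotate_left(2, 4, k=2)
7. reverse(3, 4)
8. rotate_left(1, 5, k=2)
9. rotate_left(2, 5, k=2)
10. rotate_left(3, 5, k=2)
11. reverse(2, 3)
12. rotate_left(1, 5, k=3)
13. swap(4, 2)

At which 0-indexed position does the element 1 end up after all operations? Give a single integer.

Answer: 5

Derivation:
After 1 (reverse(0, 2)): [4, 5, 1, 3, 0, 2]
After 2 (rotate_left(0, 4, k=2)): [1, 3, 0, 4, 5, 2]
After 3 (rotate_left(3, 5, k=1)): [1, 3, 0, 5, 2, 4]
After 4 (swap(1, 0)): [3, 1, 0, 5, 2, 4]
After 5 (reverse(3, 4)): [3, 1, 0, 2, 5, 4]
After 6 (rotate_left(2, 4, k=2)): [3, 1, 5, 0, 2, 4]
After 7 (reverse(3, 4)): [3, 1, 5, 2, 0, 4]
After 8 (rotate_left(1, 5, k=2)): [3, 2, 0, 4, 1, 5]
After 9 (rotate_left(2, 5, k=2)): [3, 2, 1, 5, 0, 4]
After 10 (rotate_left(3, 5, k=2)): [3, 2, 1, 4, 5, 0]
After 11 (reverse(2, 3)): [3, 2, 4, 1, 5, 0]
After 12 (rotate_left(1, 5, k=3)): [3, 5, 0, 2, 4, 1]
After 13 (swap(4, 2)): [3, 5, 4, 2, 0, 1]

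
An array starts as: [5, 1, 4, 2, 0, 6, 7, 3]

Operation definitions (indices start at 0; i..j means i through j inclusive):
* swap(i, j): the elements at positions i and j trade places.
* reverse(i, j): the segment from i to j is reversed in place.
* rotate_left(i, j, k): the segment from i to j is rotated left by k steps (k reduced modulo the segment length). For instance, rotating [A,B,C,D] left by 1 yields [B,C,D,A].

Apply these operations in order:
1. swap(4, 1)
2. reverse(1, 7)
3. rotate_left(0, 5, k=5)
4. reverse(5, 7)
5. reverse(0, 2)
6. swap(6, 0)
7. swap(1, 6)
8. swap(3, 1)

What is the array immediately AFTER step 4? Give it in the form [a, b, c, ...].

After 1 (swap(4, 1)): [5, 0, 4, 2, 1, 6, 7, 3]
After 2 (reverse(1, 7)): [5, 3, 7, 6, 1, 2, 4, 0]
After 3 (rotate_left(0, 5, k=5)): [2, 5, 3, 7, 6, 1, 4, 0]
After 4 (reverse(5, 7)): [2, 5, 3, 7, 6, 0, 4, 1]

Answer: [2, 5, 3, 7, 6, 0, 4, 1]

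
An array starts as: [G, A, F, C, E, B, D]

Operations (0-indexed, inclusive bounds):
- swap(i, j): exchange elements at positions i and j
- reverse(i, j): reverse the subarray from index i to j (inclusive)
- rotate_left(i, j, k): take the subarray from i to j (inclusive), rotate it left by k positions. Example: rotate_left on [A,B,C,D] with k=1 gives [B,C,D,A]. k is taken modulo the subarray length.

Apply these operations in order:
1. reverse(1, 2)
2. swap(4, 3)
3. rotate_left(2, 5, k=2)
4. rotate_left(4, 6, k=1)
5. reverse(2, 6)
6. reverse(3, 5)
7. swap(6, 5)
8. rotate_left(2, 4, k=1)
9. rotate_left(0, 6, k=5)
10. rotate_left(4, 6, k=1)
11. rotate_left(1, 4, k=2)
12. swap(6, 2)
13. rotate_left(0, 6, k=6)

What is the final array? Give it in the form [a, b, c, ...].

After 1 (reverse(1, 2)): [G, F, A, C, E, B, D]
After 2 (swap(4, 3)): [G, F, A, E, C, B, D]
After 3 (rotate_left(2, 5, k=2)): [G, F, C, B, A, E, D]
After 4 (rotate_left(4, 6, k=1)): [G, F, C, B, E, D, A]
After 5 (reverse(2, 6)): [G, F, A, D, E, B, C]
After 6 (reverse(3, 5)): [G, F, A, B, E, D, C]
After 7 (swap(6, 5)): [G, F, A, B, E, C, D]
After 8 (rotate_left(2, 4, k=1)): [G, F, B, E, A, C, D]
After 9 (rotate_left(0, 6, k=5)): [C, D, G, F, B, E, A]
After 10 (rotate_left(4, 6, k=1)): [C, D, G, F, E, A, B]
After 11 (rotate_left(1, 4, k=2)): [C, F, E, D, G, A, B]
After 12 (swap(6, 2)): [C, F, B, D, G, A, E]
After 13 (rotate_left(0, 6, k=6)): [E, C, F, B, D, G, A]

Answer: [E, C, F, B, D, G, A]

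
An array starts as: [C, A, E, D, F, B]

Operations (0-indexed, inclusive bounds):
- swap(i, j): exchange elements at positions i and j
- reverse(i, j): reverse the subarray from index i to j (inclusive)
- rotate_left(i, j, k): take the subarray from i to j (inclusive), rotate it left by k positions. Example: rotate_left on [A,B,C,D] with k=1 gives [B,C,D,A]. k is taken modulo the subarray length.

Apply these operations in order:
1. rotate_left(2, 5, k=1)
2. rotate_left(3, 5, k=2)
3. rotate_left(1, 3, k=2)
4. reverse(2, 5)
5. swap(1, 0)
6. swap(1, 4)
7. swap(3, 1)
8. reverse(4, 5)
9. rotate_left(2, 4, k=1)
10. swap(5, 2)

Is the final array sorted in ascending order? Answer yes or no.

Answer: no

Derivation:
After 1 (rotate_left(2, 5, k=1)): [C, A, D, F, B, E]
After 2 (rotate_left(3, 5, k=2)): [C, A, D, E, F, B]
After 3 (rotate_left(1, 3, k=2)): [C, E, A, D, F, B]
After 4 (reverse(2, 5)): [C, E, B, F, D, A]
After 5 (swap(1, 0)): [E, C, B, F, D, A]
After 6 (swap(1, 4)): [E, D, B, F, C, A]
After 7 (swap(3, 1)): [E, F, B, D, C, A]
After 8 (reverse(4, 5)): [E, F, B, D, A, C]
After 9 (rotate_left(2, 4, k=1)): [E, F, D, A, B, C]
After 10 (swap(5, 2)): [E, F, C, A, B, D]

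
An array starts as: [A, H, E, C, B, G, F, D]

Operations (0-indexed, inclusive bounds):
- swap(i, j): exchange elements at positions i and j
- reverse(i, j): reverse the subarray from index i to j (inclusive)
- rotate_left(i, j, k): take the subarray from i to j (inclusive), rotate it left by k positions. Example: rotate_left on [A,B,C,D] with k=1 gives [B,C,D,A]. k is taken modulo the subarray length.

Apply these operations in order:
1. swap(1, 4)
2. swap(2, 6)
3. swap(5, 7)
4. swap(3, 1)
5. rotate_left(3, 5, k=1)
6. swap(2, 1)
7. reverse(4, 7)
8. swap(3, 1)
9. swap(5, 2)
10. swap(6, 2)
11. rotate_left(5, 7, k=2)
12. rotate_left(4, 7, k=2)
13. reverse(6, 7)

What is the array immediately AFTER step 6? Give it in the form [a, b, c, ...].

After 1 (swap(1, 4)): [A, B, E, C, H, G, F, D]
After 2 (swap(2, 6)): [A, B, F, C, H, G, E, D]
After 3 (swap(5, 7)): [A, B, F, C, H, D, E, G]
After 4 (swap(3, 1)): [A, C, F, B, H, D, E, G]
After 5 (rotate_left(3, 5, k=1)): [A, C, F, H, D, B, E, G]
After 6 (swap(2, 1)): [A, F, C, H, D, B, E, G]

Answer: [A, F, C, H, D, B, E, G]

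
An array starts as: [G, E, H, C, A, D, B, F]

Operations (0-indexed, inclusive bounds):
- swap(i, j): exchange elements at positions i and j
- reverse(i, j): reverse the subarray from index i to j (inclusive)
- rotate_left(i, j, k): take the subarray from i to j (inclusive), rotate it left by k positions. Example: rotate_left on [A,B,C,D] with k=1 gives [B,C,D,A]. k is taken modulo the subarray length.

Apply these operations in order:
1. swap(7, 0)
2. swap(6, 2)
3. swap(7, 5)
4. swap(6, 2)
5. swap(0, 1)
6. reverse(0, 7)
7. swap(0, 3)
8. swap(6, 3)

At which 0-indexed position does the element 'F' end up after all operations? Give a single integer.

Answer: 3

Derivation:
After 1 (swap(7, 0)): [F, E, H, C, A, D, B, G]
After 2 (swap(6, 2)): [F, E, B, C, A, D, H, G]
After 3 (swap(7, 5)): [F, E, B, C, A, G, H, D]
After 4 (swap(6, 2)): [F, E, H, C, A, G, B, D]
After 5 (swap(0, 1)): [E, F, H, C, A, G, B, D]
After 6 (reverse(0, 7)): [D, B, G, A, C, H, F, E]
After 7 (swap(0, 3)): [A, B, G, D, C, H, F, E]
After 8 (swap(6, 3)): [A, B, G, F, C, H, D, E]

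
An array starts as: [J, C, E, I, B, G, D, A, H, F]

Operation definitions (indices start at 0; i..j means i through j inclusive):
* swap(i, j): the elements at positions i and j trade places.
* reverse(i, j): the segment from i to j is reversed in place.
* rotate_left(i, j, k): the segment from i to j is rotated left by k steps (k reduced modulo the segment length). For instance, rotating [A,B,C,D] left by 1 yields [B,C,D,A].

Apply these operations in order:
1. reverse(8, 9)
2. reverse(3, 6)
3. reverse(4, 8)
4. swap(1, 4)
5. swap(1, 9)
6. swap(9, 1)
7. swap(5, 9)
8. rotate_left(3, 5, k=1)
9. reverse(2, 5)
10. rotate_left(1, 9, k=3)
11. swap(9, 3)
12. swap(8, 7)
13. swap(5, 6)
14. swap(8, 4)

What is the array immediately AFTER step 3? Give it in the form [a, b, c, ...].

Answer: [J, C, E, D, F, A, I, B, G, H]

Derivation:
After 1 (reverse(8, 9)): [J, C, E, I, B, G, D, A, F, H]
After 2 (reverse(3, 6)): [J, C, E, D, G, B, I, A, F, H]
After 3 (reverse(4, 8)): [J, C, E, D, F, A, I, B, G, H]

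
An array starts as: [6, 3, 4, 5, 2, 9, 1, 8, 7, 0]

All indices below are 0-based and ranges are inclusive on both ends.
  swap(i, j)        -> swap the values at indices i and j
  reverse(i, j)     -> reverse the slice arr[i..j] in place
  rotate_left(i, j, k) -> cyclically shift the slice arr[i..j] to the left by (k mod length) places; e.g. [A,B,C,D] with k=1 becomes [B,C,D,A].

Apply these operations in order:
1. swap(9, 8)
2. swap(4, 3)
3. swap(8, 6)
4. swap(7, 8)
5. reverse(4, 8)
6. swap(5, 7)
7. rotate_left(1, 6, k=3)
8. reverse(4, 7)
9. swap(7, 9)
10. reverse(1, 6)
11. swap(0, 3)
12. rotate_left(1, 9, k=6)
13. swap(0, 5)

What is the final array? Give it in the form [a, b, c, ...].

After 1 (swap(9, 8)): [6, 3, 4, 5, 2, 9, 1, 8, 0, 7]
After 2 (swap(4, 3)): [6, 3, 4, 2, 5, 9, 1, 8, 0, 7]
After 3 (swap(8, 6)): [6, 3, 4, 2, 5, 9, 0, 8, 1, 7]
After 4 (swap(7, 8)): [6, 3, 4, 2, 5, 9, 0, 1, 8, 7]
After 5 (reverse(4, 8)): [6, 3, 4, 2, 8, 1, 0, 9, 5, 7]
After 6 (swap(5, 7)): [6, 3, 4, 2, 8, 9, 0, 1, 5, 7]
After 7 (rotate_left(1, 6, k=3)): [6, 8, 9, 0, 3, 4, 2, 1, 5, 7]
After 8 (reverse(4, 7)): [6, 8, 9, 0, 1, 2, 4, 3, 5, 7]
After 9 (swap(7, 9)): [6, 8, 9, 0, 1, 2, 4, 7, 5, 3]
After 10 (reverse(1, 6)): [6, 4, 2, 1, 0, 9, 8, 7, 5, 3]
After 11 (swap(0, 3)): [1, 4, 2, 6, 0, 9, 8, 7, 5, 3]
After 12 (rotate_left(1, 9, k=6)): [1, 7, 5, 3, 4, 2, 6, 0, 9, 8]
After 13 (swap(0, 5)): [2, 7, 5, 3, 4, 1, 6, 0, 9, 8]

Answer: [2, 7, 5, 3, 4, 1, 6, 0, 9, 8]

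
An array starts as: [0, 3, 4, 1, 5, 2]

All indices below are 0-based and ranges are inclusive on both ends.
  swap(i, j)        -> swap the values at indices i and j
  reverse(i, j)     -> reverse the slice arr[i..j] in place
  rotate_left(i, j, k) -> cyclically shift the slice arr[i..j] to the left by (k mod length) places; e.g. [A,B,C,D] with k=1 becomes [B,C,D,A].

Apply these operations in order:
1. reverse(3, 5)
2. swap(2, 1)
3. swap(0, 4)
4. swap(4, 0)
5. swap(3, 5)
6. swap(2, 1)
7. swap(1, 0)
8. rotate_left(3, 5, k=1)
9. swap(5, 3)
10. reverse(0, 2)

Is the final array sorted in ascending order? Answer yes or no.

Answer: no

Derivation:
After 1 (reverse(3, 5)): [0, 3, 4, 2, 5, 1]
After 2 (swap(2, 1)): [0, 4, 3, 2, 5, 1]
After 3 (swap(0, 4)): [5, 4, 3, 2, 0, 1]
After 4 (swap(4, 0)): [0, 4, 3, 2, 5, 1]
After 5 (swap(3, 5)): [0, 4, 3, 1, 5, 2]
After 6 (swap(2, 1)): [0, 3, 4, 1, 5, 2]
After 7 (swap(1, 0)): [3, 0, 4, 1, 5, 2]
After 8 (rotate_left(3, 5, k=1)): [3, 0, 4, 5, 2, 1]
After 9 (swap(5, 3)): [3, 0, 4, 1, 2, 5]
After 10 (reverse(0, 2)): [4, 0, 3, 1, 2, 5]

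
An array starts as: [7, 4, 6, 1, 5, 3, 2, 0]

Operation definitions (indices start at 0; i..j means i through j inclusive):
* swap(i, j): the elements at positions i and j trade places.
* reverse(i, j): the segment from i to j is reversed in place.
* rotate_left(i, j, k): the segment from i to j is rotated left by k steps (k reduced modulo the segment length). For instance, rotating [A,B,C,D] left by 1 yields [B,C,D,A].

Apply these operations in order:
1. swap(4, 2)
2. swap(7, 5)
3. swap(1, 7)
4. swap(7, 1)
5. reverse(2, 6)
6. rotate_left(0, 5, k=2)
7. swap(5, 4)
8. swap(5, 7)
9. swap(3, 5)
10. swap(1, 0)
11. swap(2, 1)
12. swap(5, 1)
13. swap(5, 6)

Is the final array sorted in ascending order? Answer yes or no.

After 1 (swap(4, 2)): [7, 4, 5, 1, 6, 3, 2, 0]
After 2 (swap(7, 5)): [7, 4, 5, 1, 6, 0, 2, 3]
After 3 (swap(1, 7)): [7, 3, 5, 1, 6, 0, 2, 4]
After 4 (swap(7, 1)): [7, 4, 5, 1, 6, 0, 2, 3]
After 5 (reverse(2, 6)): [7, 4, 2, 0, 6, 1, 5, 3]
After 6 (rotate_left(0, 5, k=2)): [2, 0, 6, 1, 7, 4, 5, 3]
After 7 (swap(5, 4)): [2, 0, 6, 1, 4, 7, 5, 3]
After 8 (swap(5, 7)): [2, 0, 6, 1, 4, 3, 5, 7]
After 9 (swap(3, 5)): [2, 0, 6, 3, 4, 1, 5, 7]
After 10 (swap(1, 0)): [0, 2, 6, 3, 4, 1, 5, 7]
After 11 (swap(2, 1)): [0, 6, 2, 3, 4, 1, 5, 7]
After 12 (swap(5, 1)): [0, 1, 2, 3, 4, 6, 5, 7]
After 13 (swap(5, 6)): [0, 1, 2, 3, 4, 5, 6, 7]

Answer: yes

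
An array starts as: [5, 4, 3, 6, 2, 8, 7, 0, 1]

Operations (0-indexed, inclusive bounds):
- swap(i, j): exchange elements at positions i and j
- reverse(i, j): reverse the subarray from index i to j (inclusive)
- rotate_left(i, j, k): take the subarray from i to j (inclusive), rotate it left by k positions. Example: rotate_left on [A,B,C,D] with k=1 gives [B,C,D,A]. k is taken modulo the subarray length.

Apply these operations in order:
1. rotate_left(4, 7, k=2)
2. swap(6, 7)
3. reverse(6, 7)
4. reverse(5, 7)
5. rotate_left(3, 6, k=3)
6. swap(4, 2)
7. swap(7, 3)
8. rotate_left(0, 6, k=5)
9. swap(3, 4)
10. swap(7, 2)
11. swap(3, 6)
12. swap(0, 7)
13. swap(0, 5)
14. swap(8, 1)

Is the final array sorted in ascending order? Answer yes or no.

After 1 (rotate_left(4, 7, k=2)): [5, 4, 3, 6, 7, 0, 2, 8, 1]
After 2 (swap(6, 7)): [5, 4, 3, 6, 7, 0, 8, 2, 1]
After 3 (reverse(6, 7)): [5, 4, 3, 6, 7, 0, 2, 8, 1]
After 4 (reverse(5, 7)): [5, 4, 3, 6, 7, 8, 2, 0, 1]
After 5 (rotate_left(3, 6, k=3)): [5, 4, 3, 2, 6, 7, 8, 0, 1]
After 6 (swap(4, 2)): [5, 4, 6, 2, 3, 7, 8, 0, 1]
After 7 (swap(7, 3)): [5, 4, 6, 0, 3, 7, 8, 2, 1]
After 8 (rotate_left(0, 6, k=5)): [7, 8, 5, 4, 6, 0, 3, 2, 1]
After 9 (swap(3, 4)): [7, 8, 5, 6, 4, 0, 3, 2, 1]
After 10 (swap(7, 2)): [7, 8, 2, 6, 4, 0, 3, 5, 1]
After 11 (swap(3, 6)): [7, 8, 2, 3, 4, 0, 6, 5, 1]
After 12 (swap(0, 7)): [5, 8, 2, 3, 4, 0, 6, 7, 1]
After 13 (swap(0, 5)): [0, 8, 2, 3, 4, 5, 6, 7, 1]
After 14 (swap(8, 1)): [0, 1, 2, 3, 4, 5, 6, 7, 8]

Answer: yes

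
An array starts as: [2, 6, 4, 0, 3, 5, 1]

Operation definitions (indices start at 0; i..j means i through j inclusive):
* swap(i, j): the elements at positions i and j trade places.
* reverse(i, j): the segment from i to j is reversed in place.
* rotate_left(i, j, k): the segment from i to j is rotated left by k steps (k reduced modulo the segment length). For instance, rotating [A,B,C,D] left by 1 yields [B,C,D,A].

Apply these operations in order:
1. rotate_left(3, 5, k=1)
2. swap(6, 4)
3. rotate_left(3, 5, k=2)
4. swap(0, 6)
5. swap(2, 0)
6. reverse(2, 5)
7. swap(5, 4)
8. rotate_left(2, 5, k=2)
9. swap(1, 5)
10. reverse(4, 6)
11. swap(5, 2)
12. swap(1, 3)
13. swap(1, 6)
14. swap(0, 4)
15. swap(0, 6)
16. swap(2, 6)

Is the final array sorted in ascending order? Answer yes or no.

Answer: yes

Derivation:
After 1 (rotate_left(3, 5, k=1)): [2, 6, 4, 3, 5, 0, 1]
After 2 (swap(6, 4)): [2, 6, 4, 3, 1, 0, 5]
After 3 (rotate_left(3, 5, k=2)): [2, 6, 4, 0, 3, 1, 5]
After 4 (swap(0, 6)): [5, 6, 4, 0, 3, 1, 2]
After 5 (swap(2, 0)): [4, 6, 5, 0, 3, 1, 2]
After 6 (reverse(2, 5)): [4, 6, 1, 3, 0, 5, 2]
After 7 (swap(5, 4)): [4, 6, 1, 3, 5, 0, 2]
After 8 (rotate_left(2, 5, k=2)): [4, 6, 5, 0, 1, 3, 2]
After 9 (swap(1, 5)): [4, 3, 5, 0, 1, 6, 2]
After 10 (reverse(4, 6)): [4, 3, 5, 0, 2, 6, 1]
After 11 (swap(5, 2)): [4, 3, 6, 0, 2, 5, 1]
After 12 (swap(1, 3)): [4, 0, 6, 3, 2, 5, 1]
After 13 (swap(1, 6)): [4, 1, 6, 3, 2, 5, 0]
After 14 (swap(0, 4)): [2, 1, 6, 3, 4, 5, 0]
After 15 (swap(0, 6)): [0, 1, 6, 3, 4, 5, 2]
After 16 (swap(2, 6)): [0, 1, 2, 3, 4, 5, 6]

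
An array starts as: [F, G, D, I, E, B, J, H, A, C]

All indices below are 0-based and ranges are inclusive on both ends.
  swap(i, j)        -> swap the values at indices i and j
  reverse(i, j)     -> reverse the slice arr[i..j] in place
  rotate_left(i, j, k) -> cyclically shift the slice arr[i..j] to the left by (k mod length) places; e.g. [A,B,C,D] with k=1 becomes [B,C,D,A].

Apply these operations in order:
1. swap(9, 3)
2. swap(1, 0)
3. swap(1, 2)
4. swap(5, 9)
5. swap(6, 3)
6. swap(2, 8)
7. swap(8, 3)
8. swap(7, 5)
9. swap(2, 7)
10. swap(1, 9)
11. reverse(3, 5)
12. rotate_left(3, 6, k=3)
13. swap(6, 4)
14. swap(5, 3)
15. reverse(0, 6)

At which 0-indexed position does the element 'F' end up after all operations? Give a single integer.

After 1 (swap(9, 3)): [F, G, D, C, E, B, J, H, A, I]
After 2 (swap(1, 0)): [G, F, D, C, E, B, J, H, A, I]
After 3 (swap(1, 2)): [G, D, F, C, E, B, J, H, A, I]
After 4 (swap(5, 9)): [G, D, F, C, E, I, J, H, A, B]
After 5 (swap(6, 3)): [G, D, F, J, E, I, C, H, A, B]
After 6 (swap(2, 8)): [G, D, A, J, E, I, C, H, F, B]
After 7 (swap(8, 3)): [G, D, A, F, E, I, C, H, J, B]
After 8 (swap(7, 5)): [G, D, A, F, E, H, C, I, J, B]
After 9 (swap(2, 7)): [G, D, I, F, E, H, C, A, J, B]
After 10 (swap(1, 9)): [G, B, I, F, E, H, C, A, J, D]
After 11 (reverse(3, 5)): [G, B, I, H, E, F, C, A, J, D]
After 12 (rotate_left(3, 6, k=3)): [G, B, I, C, H, E, F, A, J, D]
After 13 (swap(6, 4)): [G, B, I, C, F, E, H, A, J, D]
After 14 (swap(5, 3)): [G, B, I, E, F, C, H, A, J, D]
After 15 (reverse(0, 6)): [H, C, F, E, I, B, G, A, J, D]

Answer: 2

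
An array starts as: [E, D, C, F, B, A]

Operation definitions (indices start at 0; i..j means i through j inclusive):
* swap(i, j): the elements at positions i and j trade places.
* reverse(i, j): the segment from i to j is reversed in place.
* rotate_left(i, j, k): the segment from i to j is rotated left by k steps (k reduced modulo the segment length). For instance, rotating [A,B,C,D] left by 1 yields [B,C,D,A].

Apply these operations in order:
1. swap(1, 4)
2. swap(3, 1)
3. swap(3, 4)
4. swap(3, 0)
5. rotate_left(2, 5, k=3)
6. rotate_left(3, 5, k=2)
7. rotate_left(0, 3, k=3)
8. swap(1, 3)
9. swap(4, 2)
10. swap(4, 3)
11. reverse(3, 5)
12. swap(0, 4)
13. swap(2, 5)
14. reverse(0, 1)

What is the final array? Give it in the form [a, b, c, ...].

Answer: [A, D, F, E, B, C]

Derivation:
After 1 (swap(1, 4)): [E, B, C, F, D, A]
After 2 (swap(3, 1)): [E, F, C, B, D, A]
After 3 (swap(3, 4)): [E, F, C, D, B, A]
After 4 (swap(3, 0)): [D, F, C, E, B, A]
After 5 (rotate_left(2, 5, k=3)): [D, F, A, C, E, B]
After 6 (rotate_left(3, 5, k=2)): [D, F, A, B, C, E]
After 7 (rotate_left(0, 3, k=3)): [B, D, F, A, C, E]
After 8 (swap(1, 3)): [B, A, F, D, C, E]
After 9 (swap(4, 2)): [B, A, C, D, F, E]
After 10 (swap(4, 3)): [B, A, C, F, D, E]
After 11 (reverse(3, 5)): [B, A, C, E, D, F]
After 12 (swap(0, 4)): [D, A, C, E, B, F]
After 13 (swap(2, 5)): [D, A, F, E, B, C]
After 14 (reverse(0, 1)): [A, D, F, E, B, C]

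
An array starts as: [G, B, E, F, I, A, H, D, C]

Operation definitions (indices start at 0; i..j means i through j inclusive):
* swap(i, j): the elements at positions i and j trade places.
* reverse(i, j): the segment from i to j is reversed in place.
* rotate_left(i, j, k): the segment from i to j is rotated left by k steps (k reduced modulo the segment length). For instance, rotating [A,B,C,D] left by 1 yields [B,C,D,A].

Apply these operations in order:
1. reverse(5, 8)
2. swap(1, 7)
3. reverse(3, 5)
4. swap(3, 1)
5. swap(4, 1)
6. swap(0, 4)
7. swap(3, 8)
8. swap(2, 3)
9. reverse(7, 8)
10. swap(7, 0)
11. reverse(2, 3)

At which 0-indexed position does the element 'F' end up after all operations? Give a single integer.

After 1 (reverse(5, 8)): [G, B, E, F, I, C, D, H, A]
After 2 (swap(1, 7)): [G, H, E, F, I, C, D, B, A]
After 3 (reverse(3, 5)): [G, H, E, C, I, F, D, B, A]
After 4 (swap(3, 1)): [G, C, E, H, I, F, D, B, A]
After 5 (swap(4, 1)): [G, I, E, H, C, F, D, B, A]
After 6 (swap(0, 4)): [C, I, E, H, G, F, D, B, A]
After 7 (swap(3, 8)): [C, I, E, A, G, F, D, B, H]
After 8 (swap(2, 3)): [C, I, A, E, G, F, D, B, H]
After 9 (reverse(7, 8)): [C, I, A, E, G, F, D, H, B]
After 10 (swap(7, 0)): [H, I, A, E, G, F, D, C, B]
After 11 (reverse(2, 3)): [H, I, E, A, G, F, D, C, B]

Answer: 5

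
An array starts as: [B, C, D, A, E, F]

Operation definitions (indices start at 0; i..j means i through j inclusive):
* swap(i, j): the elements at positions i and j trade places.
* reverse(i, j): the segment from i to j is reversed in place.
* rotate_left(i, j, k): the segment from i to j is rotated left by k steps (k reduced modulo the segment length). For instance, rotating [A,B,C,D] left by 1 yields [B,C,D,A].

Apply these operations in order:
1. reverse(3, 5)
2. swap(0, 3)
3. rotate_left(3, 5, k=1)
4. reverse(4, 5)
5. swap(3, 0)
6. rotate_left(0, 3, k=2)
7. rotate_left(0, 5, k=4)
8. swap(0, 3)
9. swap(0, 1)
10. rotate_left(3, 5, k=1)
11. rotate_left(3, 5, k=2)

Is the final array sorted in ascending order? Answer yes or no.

After 1 (reverse(3, 5)): [B, C, D, F, E, A]
After 2 (swap(0, 3)): [F, C, D, B, E, A]
After 3 (rotate_left(3, 5, k=1)): [F, C, D, E, A, B]
After 4 (reverse(4, 5)): [F, C, D, E, B, A]
After 5 (swap(3, 0)): [E, C, D, F, B, A]
After 6 (rotate_left(0, 3, k=2)): [D, F, E, C, B, A]
After 7 (rotate_left(0, 5, k=4)): [B, A, D, F, E, C]
After 8 (swap(0, 3)): [F, A, D, B, E, C]
After 9 (swap(0, 1)): [A, F, D, B, E, C]
After 10 (rotate_left(3, 5, k=1)): [A, F, D, E, C, B]
After 11 (rotate_left(3, 5, k=2)): [A, F, D, B, E, C]

Answer: no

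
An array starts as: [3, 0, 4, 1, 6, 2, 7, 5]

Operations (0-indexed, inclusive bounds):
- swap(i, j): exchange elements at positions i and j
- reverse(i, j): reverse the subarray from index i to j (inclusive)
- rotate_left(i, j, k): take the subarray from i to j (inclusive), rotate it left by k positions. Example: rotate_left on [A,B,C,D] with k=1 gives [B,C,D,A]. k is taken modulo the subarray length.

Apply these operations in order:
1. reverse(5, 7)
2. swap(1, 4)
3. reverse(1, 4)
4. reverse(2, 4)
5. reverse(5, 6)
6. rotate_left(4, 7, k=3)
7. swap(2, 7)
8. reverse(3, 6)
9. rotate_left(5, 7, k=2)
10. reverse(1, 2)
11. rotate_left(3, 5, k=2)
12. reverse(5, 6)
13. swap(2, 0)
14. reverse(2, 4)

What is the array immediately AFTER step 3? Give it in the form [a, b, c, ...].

Answer: [3, 0, 1, 4, 6, 5, 7, 2]

Derivation:
After 1 (reverse(5, 7)): [3, 0, 4, 1, 6, 5, 7, 2]
After 2 (swap(1, 4)): [3, 6, 4, 1, 0, 5, 7, 2]
After 3 (reverse(1, 4)): [3, 0, 1, 4, 6, 5, 7, 2]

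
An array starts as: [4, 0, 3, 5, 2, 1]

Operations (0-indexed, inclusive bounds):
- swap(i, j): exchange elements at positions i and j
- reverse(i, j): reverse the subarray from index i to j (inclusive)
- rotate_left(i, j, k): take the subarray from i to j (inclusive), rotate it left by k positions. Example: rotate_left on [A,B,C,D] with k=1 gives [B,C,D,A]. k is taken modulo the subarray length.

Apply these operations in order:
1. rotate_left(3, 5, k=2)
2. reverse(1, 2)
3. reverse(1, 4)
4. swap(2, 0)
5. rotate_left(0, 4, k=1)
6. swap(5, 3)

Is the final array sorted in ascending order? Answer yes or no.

Answer: no

Derivation:
After 1 (rotate_left(3, 5, k=2)): [4, 0, 3, 1, 5, 2]
After 2 (reverse(1, 2)): [4, 3, 0, 1, 5, 2]
After 3 (reverse(1, 4)): [4, 5, 1, 0, 3, 2]
After 4 (swap(2, 0)): [1, 5, 4, 0, 3, 2]
After 5 (rotate_left(0, 4, k=1)): [5, 4, 0, 3, 1, 2]
After 6 (swap(5, 3)): [5, 4, 0, 2, 1, 3]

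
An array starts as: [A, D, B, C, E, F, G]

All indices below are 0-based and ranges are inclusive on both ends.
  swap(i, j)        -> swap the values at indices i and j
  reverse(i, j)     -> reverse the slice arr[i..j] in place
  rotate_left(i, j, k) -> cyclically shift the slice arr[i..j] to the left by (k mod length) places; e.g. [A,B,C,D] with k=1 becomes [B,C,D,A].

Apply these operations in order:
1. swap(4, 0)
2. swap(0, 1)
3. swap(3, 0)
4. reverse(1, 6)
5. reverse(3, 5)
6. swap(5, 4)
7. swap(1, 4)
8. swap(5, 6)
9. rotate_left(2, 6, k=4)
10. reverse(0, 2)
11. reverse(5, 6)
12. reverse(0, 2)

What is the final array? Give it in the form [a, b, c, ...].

After 1 (swap(4, 0)): [E, D, B, C, A, F, G]
After 2 (swap(0, 1)): [D, E, B, C, A, F, G]
After 3 (swap(3, 0)): [C, E, B, D, A, F, G]
After 4 (reverse(1, 6)): [C, G, F, A, D, B, E]
After 5 (reverse(3, 5)): [C, G, F, B, D, A, E]
After 6 (swap(5, 4)): [C, G, F, B, A, D, E]
After 7 (swap(1, 4)): [C, A, F, B, G, D, E]
After 8 (swap(5, 6)): [C, A, F, B, G, E, D]
After 9 (rotate_left(2, 6, k=4)): [C, A, D, F, B, G, E]
After 10 (reverse(0, 2)): [D, A, C, F, B, G, E]
After 11 (reverse(5, 6)): [D, A, C, F, B, E, G]
After 12 (reverse(0, 2)): [C, A, D, F, B, E, G]

Answer: [C, A, D, F, B, E, G]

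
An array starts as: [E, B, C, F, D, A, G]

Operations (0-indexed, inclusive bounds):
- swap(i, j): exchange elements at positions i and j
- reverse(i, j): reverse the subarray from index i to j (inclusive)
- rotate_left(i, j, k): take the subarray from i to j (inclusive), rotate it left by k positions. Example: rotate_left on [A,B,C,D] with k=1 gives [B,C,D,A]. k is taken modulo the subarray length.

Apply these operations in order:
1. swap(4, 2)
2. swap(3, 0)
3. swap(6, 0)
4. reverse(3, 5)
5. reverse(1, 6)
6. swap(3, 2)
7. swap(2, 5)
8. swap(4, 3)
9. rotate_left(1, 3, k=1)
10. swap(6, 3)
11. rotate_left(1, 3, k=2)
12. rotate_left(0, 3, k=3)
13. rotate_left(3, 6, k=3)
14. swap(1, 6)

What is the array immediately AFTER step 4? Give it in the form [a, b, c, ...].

After 1 (swap(4, 2)): [E, B, D, F, C, A, G]
After 2 (swap(3, 0)): [F, B, D, E, C, A, G]
After 3 (swap(6, 0)): [G, B, D, E, C, A, F]
After 4 (reverse(3, 5)): [G, B, D, A, C, E, F]

Answer: [G, B, D, A, C, E, F]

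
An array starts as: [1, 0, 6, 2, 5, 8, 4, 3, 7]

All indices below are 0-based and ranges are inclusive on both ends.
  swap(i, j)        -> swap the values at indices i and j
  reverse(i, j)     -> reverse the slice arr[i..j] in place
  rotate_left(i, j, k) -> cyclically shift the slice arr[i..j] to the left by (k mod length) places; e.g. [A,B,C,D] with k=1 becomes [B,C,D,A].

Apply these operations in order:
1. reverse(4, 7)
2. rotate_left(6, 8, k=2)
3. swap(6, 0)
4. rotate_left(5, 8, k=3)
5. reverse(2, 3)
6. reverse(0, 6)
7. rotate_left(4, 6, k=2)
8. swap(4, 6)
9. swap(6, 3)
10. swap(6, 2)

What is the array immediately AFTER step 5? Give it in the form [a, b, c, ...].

Answer: [7, 0, 2, 6, 3, 5, 4, 1, 8]

Derivation:
After 1 (reverse(4, 7)): [1, 0, 6, 2, 3, 4, 8, 5, 7]
After 2 (rotate_left(6, 8, k=2)): [1, 0, 6, 2, 3, 4, 7, 8, 5]
After 3 (swap(6, 0)): [7, 0, 6, 2, 3, 4, 1, 8, 5]
After 4 (rotate_left(5, 8, k=3)): [7, 0, 6, 2, 3, 5, 4, 1, 8]
After 5 (reverse(2, 3)): [7, 0, 2, 6, 3, 5, 4, 1, 8]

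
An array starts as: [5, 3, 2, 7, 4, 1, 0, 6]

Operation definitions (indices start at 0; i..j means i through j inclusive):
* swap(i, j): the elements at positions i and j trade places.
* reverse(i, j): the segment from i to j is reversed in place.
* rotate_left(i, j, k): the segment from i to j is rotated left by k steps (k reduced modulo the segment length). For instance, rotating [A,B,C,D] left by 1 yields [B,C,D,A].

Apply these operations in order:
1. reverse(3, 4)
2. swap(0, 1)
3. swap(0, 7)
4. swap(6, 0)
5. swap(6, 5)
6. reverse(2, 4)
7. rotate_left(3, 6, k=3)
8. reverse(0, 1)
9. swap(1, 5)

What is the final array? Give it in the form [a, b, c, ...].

After 1 (reverse(3, 4)): [5, 3, 2, 4, 7, 1, 0, 6]
After 2 (swap(0, 1)): [3, 5, 2, 4, 7, 1, 0, 6]
After 3 (swap(0, 7)): [6, 5, 2, 4, 7, 1, 0, 3]
After 4 (swap(6, 0)): [0, 5, 2, 4, 7, 1, 6, 3]
After 5 (swap(6, 5)): [0, 5, 2, 4, 7, 6, 1, 3]
After 6 (reverse(2, 4)): [0, 5, 7, 4, 2, 6, 1, 3]
After 7 (rotate_left(3, 6, k=3)): [0, 5, 7, 1, 4, 2, 6, 3]
After 8 (reverse(0, 1)): [5, 0, 7, 1, 4, 2, 6, 3]
After 9 (swap(1, 5)): [5, 2, 7, 1, 4, 0, 6, 3]

Answer: [5, 2, 7, 1, 4, 0, 6, 3]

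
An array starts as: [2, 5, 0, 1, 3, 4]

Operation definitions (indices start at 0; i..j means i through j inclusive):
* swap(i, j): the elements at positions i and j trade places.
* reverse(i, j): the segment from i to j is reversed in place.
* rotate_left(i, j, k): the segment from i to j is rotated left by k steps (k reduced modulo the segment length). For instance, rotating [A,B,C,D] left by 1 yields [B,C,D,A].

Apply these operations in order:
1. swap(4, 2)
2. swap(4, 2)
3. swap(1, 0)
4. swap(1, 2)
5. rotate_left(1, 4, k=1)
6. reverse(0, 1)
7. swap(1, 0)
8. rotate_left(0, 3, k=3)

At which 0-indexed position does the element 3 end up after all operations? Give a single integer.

After 1 (swap(4, 2)): [2, 5, 3, 1, 0, 4]
After 2 (swap(4, 2)): [2, 5, 0, 1, 3, 4]
After 3 (swap(1, 0)): [5, 2, 0, 1, 3, 4]
After 4 (swap(1, 2)): [5, 0, 2, 1, 3, 4]
After 5 (rotate_left(1, 4, k=1)): [5, 2, 1, 3, 0, 4]
After 6 (reverse(0, 1)): [2, 5, 1, 3, 0, 4]
After 7 (swap(1, 0)): [5, 2, 1, 3, 0, 4]
After 8 (rotate_left(0, 3, k=3)): [3, 5, 2, 1, 0, 4]

Answer: 0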